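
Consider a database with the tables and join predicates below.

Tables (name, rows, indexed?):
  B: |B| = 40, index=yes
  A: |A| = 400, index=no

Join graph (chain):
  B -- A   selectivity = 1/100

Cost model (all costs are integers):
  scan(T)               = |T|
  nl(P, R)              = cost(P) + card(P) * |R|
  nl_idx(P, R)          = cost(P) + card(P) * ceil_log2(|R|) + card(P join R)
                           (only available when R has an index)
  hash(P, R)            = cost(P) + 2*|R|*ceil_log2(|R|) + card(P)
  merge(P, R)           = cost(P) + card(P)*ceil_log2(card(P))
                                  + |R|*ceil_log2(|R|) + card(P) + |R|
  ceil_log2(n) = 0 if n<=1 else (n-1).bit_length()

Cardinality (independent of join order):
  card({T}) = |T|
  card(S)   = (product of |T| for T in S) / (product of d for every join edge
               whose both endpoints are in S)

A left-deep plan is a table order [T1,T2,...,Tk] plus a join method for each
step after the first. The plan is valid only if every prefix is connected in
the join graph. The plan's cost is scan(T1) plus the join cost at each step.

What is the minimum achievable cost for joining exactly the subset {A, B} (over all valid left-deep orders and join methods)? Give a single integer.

1280

Selinger DP over subsets of {A,B}:
  {B}: scan cost=40, card=40
  {A}: scan cost=400, card=400
  {AB}: card=160; try (B,hash)→1280, (B,nl_idx)→2960, (A,merge)→4320, (B,merge)→4680, (A,hash)→7280, (A,nl)→16040 …(+1); best=1280 via (B,hash)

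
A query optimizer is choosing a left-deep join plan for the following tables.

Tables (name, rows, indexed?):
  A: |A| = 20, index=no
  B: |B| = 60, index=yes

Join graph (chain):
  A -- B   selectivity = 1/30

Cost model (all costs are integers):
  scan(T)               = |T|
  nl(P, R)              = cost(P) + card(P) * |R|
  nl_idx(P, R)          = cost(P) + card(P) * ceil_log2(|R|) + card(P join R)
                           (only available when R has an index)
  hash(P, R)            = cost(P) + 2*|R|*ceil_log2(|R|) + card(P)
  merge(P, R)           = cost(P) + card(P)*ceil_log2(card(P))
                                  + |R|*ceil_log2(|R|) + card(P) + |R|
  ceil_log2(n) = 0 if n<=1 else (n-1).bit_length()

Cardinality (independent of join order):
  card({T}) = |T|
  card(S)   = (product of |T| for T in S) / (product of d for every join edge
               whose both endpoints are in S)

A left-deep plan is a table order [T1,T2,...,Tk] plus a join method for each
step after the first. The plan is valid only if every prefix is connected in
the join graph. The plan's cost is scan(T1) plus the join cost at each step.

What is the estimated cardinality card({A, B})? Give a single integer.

Tables in S: A(20), B(60)
Edges inside S: A-B(d=30)
numerator = 20 * 60 = 1200
denominator = 30 = 30
card(S) = 1200 / 30 = 40

40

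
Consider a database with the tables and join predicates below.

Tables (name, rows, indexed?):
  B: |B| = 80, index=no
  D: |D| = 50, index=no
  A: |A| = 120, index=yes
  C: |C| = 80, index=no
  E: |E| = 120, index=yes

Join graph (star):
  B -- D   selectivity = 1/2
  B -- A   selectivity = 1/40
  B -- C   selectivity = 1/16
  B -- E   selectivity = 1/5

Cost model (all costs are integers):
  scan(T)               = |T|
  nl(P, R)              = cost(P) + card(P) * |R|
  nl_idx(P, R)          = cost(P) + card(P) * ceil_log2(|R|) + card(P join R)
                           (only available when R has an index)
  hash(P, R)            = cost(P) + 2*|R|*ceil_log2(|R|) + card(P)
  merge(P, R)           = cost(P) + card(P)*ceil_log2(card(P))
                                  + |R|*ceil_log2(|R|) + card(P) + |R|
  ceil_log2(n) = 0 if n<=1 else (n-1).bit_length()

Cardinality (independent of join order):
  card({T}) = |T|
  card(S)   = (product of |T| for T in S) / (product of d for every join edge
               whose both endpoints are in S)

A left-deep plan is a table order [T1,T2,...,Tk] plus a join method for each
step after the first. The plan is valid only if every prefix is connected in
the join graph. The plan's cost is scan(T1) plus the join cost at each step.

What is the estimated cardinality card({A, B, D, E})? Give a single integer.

144000

Tables in S: A(120), B(80), D(50), E(120)
Edges inside S: B-D(d=2), B-A(d=40), B-E(d=5)
numerator = 120 * 80 * 50 * 120 = 57600000
denominator = 2 * 40 * 5 = 400
card(S) = 57600000 / 400 = 144000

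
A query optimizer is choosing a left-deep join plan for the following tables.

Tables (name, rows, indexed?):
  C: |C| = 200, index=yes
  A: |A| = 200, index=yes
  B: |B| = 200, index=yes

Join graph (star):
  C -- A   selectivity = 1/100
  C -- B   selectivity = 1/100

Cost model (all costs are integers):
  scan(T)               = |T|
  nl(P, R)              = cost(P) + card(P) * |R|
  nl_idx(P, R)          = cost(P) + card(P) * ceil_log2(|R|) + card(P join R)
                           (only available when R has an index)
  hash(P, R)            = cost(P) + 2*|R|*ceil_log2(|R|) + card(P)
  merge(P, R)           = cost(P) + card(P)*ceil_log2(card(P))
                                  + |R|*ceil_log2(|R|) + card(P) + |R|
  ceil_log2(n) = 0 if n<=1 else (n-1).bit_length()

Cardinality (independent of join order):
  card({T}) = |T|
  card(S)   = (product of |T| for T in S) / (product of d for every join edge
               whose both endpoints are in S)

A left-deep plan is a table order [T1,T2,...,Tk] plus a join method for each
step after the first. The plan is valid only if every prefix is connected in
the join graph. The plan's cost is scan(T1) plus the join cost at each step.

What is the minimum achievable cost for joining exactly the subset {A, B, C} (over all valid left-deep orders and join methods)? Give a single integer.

Selinger DP over subsets of {A,B,C}:
  {C}: scan cost=200, card=200
  {A}: scan cost=200, card=200
  {B}: scan cost=200, card=200
  {AC}: card=400; try (C,nl_idx)→2200, (A,nl_idx)→2200, (C,hash)→3600, (A,hash)→3600, (C,merge)→3800, (A,merge)→3800 …(+2); best=2200 via (C,nl_idx)
  {BC}: card=400; try (C,nl_idx)→2200, (B,nl_idx)→2200, (C,hash)→3600, (B,hash)→3600, (C,merge)→3800, (B,merge)→3800 …(+2); best=2200 via (C,nl_idx)
  {ABC}: card=800; try (B,hash)→5800, (A,hash)→5800, (B,nl_idx)→6200, (A,nl_idx)→6200, (B,merge)→8000, (A,merge)→8000 …(+2); best=5800 via (B,hash)

5800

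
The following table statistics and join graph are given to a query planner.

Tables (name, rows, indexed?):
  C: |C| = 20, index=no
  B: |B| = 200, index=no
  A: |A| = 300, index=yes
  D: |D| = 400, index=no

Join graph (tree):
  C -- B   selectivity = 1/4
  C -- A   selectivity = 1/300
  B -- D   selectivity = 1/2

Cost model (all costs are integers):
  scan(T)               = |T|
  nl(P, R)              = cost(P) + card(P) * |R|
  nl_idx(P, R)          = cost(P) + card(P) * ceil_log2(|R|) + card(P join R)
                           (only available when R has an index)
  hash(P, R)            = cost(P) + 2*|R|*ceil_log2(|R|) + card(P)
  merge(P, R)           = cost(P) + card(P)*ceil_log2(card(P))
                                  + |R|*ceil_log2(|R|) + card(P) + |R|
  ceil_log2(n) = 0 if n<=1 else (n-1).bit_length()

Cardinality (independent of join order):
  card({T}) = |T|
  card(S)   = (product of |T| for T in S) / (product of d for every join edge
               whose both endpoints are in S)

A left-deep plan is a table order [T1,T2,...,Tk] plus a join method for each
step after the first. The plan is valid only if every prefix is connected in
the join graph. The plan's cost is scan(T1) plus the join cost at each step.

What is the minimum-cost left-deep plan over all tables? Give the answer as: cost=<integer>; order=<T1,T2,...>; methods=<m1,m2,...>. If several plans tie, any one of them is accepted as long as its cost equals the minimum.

Selinger DP (subsets sized 1..n):
  {C}: scan cost=20, card=20
  {B}: scan cost=200, card=200
  {A}: scan cost=300, card=300
  {D}: scan cost=400, card=400
  {BC}: card=1000; try (C,hash)→600, (B,merge)→1940, (C,merge)→2120, (B,hash)→3240, (B,nl)→4020, (C,nl)→4200; best=600 via (C,hash)
  {AC}: card=20; try (A,nl_idx)→220, (C,hash)→800, (A,merge)→3140, (C,merge)→3420, (A,hash)→5440, (A,nl)→6020 …(+1); best=220 via (A,nl_idx)
  {BD}: card=40000; try (B,hash)→4000, (D,merge)→6000, (B,merge)→6200, (D,hash)→7600, (D,nl)→80200, (B,nl)→80400; best=4000 via (B,hash)
  {ABC}: card=1000; try (B,merge)→2140, (B,hash)→3440, (B,nl)→4220, (A,hash)→7000, (A,nl_idx)→10600, (A,merge)→14600 …(+1); best=2140 via (B,merge)
  {BCD}: card=200000; try (D,hash)→8800, (D,merge)→15600, (C,hash)→44200, (D,nl)→400600, (C,merge)→684120, (C,nl)→804000; best=8800 via (D,hash)
  {ABCD}: card=200000; try (D,hash)→10340, (D,merge)→17140, (A,hash)→214200, (D,nl)→402140, (A,nl_idx)→2008800, (A,merge)→3811800 …(+1); best=10340 via (D,hash)

cost=10340; order=C,A,B,D; methods=nl_idx,merge,hash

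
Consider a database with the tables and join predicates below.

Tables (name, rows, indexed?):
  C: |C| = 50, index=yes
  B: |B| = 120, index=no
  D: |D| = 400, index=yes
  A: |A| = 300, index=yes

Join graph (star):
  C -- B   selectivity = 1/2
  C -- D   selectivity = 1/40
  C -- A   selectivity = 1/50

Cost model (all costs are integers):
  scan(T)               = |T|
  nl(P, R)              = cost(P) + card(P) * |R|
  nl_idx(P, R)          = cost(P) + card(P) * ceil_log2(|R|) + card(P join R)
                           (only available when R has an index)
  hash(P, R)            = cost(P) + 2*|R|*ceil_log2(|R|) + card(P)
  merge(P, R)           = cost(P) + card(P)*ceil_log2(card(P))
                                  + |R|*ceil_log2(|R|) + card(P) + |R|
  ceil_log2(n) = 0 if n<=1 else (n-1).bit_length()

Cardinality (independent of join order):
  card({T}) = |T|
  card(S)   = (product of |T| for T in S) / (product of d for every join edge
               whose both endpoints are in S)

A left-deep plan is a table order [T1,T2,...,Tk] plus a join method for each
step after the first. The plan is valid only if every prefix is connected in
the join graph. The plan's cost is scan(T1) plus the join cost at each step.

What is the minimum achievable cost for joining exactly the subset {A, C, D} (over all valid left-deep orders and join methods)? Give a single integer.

6500

Selinger DP over subsets of {A,C,D}:
  {C}: scan cost=50, card=50
  {D}: scan cost=400, card=400
  {A}: scan cost=300, card=300
  {CD}: card=500; try (D,nl_idx)→1000, (C,hash)→1400, (C,nl_idx)→3300, (D,merge)→4400, (C,merge)→4750, (D,hash)→7300 …(+2); best=1000 via (D,nl_idx)
  {AC}: card=300; try (A,nl_idx)→800, (C,hash)→1200, (C,nl_idx)→2400, (A,merge)→3400, (C,merge)→3650, (A,hash)→5500 …(+2); best=800 via (A,nl_idx)
  {ACD}: card=3000; try (D,nl_idx)→6500, (A,hash)→6900, (D,merge)→7800, (D,hash)→8300, (A,nl_idx)→8500, (A,merge)→9000 …(+2); best=6500 via (D,nl_idx)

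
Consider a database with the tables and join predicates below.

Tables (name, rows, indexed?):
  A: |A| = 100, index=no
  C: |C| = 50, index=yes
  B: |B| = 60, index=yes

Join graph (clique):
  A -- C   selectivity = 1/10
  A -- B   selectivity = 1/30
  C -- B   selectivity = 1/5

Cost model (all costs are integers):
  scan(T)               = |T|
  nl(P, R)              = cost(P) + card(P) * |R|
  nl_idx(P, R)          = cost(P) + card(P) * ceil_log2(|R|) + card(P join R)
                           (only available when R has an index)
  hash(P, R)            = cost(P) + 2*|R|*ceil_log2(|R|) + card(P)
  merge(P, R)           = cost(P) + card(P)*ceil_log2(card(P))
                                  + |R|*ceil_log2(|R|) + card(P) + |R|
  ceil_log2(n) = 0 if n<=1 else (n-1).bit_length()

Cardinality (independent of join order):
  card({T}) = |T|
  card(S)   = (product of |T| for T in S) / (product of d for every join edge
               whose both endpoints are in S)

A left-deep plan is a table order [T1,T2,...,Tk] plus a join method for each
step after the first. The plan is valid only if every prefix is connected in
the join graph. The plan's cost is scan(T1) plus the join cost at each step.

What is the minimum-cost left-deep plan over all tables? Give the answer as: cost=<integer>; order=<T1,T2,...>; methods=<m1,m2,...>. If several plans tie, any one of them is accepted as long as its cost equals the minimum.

cost=1700; order=A,B,C; methods=nl_idx,hash

Selinger DP (subsets sized 1..n):
  {A}: scan cost=100, card=100
  {C}: scan cost=50, card=50
  {B}: scan cost=60, card=60
  {AC}: card=500; try (C,hash)→800, (C,nl_idx)→1200, (A,merge)→1200, (C,merge)→1250, (A,hash)→1500, (A,nl)→5050 …(+1); best=800 via (C,hash)
  {AB}: card=200; try (B,nl_idx)→900, (B,hash)→920, (A,merge)→1280, (B,merge)→1320, (A,hash)→1520, (A,nl)→6060 …(+1); best=900 via (B,nl_idx)
  {BC}: card=600; try (C,hash)→720, (B,hash)→820, (B,merge)→820, (C,merge)→830, (B,nl_idx)→950, (C,nl_idx)→1020 …(+2); best=720 via (C,hash)
  {ABC}: card=200; try (C,hash)→1700, (B,hash)→2020, (C,nl_idx)→2300, (A,hash)→2720, (C,merge)→3050, (B,nl_idx)→4000 …(+5); best=1700 via (C,hash)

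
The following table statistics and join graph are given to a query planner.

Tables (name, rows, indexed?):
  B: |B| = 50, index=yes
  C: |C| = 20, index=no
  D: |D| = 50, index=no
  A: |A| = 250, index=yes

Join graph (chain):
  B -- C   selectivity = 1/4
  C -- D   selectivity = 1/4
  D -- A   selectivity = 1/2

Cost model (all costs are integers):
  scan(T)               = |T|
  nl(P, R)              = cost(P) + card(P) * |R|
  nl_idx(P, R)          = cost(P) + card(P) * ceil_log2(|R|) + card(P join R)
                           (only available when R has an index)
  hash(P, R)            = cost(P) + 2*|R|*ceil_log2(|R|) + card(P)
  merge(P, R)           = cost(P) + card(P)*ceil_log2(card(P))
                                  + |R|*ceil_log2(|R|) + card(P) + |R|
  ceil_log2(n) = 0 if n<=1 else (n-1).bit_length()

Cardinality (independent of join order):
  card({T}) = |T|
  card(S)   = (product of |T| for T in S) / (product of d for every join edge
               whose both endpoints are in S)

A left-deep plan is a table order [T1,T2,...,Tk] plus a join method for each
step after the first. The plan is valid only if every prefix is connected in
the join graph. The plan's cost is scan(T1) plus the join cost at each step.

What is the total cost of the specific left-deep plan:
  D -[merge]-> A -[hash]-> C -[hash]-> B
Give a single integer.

40950

step 1: scan D: cost=50, card=50
step 2: join A via merge
    card(P join A) = 50*250/(2) = 6250
    cost = 50 + 50*6 + 250*8 + 50 + 250 = 2650
step 3: join C via hash
    card(P join C) = 6250*20/(4) = 31250
    cost = 2650 + 2*20*5 + 6250 = 9100
step 4: join B via hash
    card(P join B) = 31250*50/(4) = 390625
    cost = 9100 + 2*50*6 + 31250 = 40950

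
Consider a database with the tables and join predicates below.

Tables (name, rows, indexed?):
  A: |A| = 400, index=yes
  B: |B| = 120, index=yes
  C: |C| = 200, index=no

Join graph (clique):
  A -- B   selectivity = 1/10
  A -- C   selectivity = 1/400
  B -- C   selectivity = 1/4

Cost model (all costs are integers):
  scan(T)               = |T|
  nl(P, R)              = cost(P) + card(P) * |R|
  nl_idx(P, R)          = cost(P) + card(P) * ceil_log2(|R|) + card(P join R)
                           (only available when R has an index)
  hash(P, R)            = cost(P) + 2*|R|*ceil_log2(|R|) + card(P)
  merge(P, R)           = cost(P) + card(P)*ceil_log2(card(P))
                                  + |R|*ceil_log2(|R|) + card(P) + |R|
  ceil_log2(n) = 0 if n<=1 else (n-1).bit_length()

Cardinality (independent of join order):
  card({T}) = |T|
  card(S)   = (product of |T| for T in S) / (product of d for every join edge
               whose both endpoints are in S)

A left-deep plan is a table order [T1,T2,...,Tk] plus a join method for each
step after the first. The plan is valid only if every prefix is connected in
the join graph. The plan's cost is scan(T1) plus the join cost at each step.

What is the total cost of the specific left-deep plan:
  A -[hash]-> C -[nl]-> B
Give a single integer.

step 1: scan A: cost=400, card=400
step 2: join C via hash
    card(P join C) = 400*200/(400) = 200
    cost = 400 + 2*200*8 + 400 = 4000
step 3: join B via nl
    card(P join B) = 200*120/(10*4) = 600
    cost = 4000 + 200*120 = 28000

28000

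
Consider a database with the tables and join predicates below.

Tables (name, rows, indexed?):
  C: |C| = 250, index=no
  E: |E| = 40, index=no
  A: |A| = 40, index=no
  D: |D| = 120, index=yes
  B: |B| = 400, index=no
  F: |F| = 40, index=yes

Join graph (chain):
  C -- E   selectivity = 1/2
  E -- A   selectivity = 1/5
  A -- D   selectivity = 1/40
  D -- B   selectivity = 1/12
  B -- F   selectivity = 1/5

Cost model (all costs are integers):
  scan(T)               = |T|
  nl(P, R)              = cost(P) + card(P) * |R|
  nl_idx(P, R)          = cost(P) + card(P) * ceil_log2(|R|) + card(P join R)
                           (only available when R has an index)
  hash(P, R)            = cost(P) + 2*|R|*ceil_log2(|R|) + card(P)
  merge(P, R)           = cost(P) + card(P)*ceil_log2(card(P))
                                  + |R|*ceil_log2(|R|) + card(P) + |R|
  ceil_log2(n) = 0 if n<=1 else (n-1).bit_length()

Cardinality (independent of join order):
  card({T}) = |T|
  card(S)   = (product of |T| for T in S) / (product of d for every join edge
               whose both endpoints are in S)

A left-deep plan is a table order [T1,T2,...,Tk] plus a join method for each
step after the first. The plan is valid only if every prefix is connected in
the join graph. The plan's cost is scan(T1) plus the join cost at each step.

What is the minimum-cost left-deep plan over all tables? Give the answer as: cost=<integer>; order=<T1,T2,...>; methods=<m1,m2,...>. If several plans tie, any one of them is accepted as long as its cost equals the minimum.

cost=301680; order=A,D,E,B,F,C; methods=nl_idx,hash,hash,hash,hash

Selinger DP (subsets sized 1..n):
  {C}: scan cost=250, card=250
  {E}: scan cost=40, card=40
  {A}: scan cost=40, card=40
  {D}: scan cost=120, card=120
  {B}: scan cost=400, card=400
  {F}: scan cost=40, card=40
  {CE}: card=5000; try (E,hash)→980, (C,merge)→2570, (E,merge)→2780, (C,hash)→4080, (C,nl)→10040, (E,nl)→10250; best=980 via (E,hash)
  {AE}: card=320; try (E,hash)→560, (A,hash)→560, (E,merge)→600, (A,merge)→600, (E,nl)→1640, (A,nl)→1640; best=560 via (E,hash)
  {AD}: card=120; try (D,nl_idx)→440, (A,hash)→720, (D,merge)→1280, (A,merge)→1360, (D,hash)→1760, (D,nl)→4840 …(+1); best=440 via (D,nl_idx)
  {BD}: card=4000; try (D,hash)→2480, (B,merge)→5080, (D,merge)→5360, (D,nl_idx)→7200, (B,hash)→7440, (B,nl)→48120 …(+1); best=2480 via (D,hash)
  {BF}: card=3200; try (F,hash)→1280, (B,merge)→4320, (F,merge)→4680, (F,nl_idx)→6000, (B,hash)→7280, (B,nl)→16040 …(+1); best=1280 via (F,hash)
  {ACE}: card=40000; try (C,hash)→4880, (C,merge)→6010, (A,hash)→6460, (A,merge)→71260, (C,nl)→80560, (A,nl)→200980; best=4880 via (C,hash)
  {ADE}: card=960; try (E,hash)→1040, (E,merge)→1680, (D,hash)→2560, (D,nl_idx)→3760, (D,merge)→4720, (E,nl)→5240 …(+1); best=1040 via (E,hash)
  {ABD}: card=4000; try (B,merge)→5400, (A,hash)→6960, (B,hash)→7760, (B,nl)→48440, (A,merge)→54760, (A,nl)→162480; best=5400 via (B,merge)
  {BDF}: card=32000; try (D,hash)→6160, (F,hash)→6960, (D,merge)→43840, (F,merge)→54760, (D,nl_idx)→55680, (F,nl_idx)→58480 …(+2); best=6160 via (D,hash)
  {ACDE}: card=120000; try (C,hash)→6000, (C,merge)→13850, (D,hash)→46560, (C,nl)→241040, (D,nl_idx)→404880, (D,merge)→685840 …(+1); best=6000 via (C,hash)
  {ABDE}: card=32000; try (B,hash)→9200, (E,hash)→9880, (B,merge)→15600, (E,merge)→57680, (E,nl)→165400, (B,nl)→385040; best=9200 via (B,hash)
  {ABDF}: card=32000; try (F,hash)→9880, (A,hash)→38640, (F,merge)→57680, (F,nl_idx)→61400, (F,nl)→165400, (A,merge)→518440 …(+1); best=9880 via (F,hash)
  {ABCDE}: card=4000000; try (C,hash)→45200, (B,hash)→133200, (C,merge)→523450, (B,merge)→2170000, (C,nl)→8009200, (B,nl)→48006000; best=45200 via (C,hash)
  {ABDEF}: card=256000; try (F,hash)→41680, (E,hash)→42360, (F,nl_idx)→457200, (F,merge)→521480, (E,merge)→522160, (F,nl)→1289200 …(+1); best=41680 via (F,hash)
  {ABCDEF}: card=32000000; try (C,hash)→301680, (F,hash)→4045680, (C,merge)→4907930, (F,nl_idx)→56045200, (C,nl)→64041680, (F,merge)→92045480 …(+1); best=301680 via (C,hash)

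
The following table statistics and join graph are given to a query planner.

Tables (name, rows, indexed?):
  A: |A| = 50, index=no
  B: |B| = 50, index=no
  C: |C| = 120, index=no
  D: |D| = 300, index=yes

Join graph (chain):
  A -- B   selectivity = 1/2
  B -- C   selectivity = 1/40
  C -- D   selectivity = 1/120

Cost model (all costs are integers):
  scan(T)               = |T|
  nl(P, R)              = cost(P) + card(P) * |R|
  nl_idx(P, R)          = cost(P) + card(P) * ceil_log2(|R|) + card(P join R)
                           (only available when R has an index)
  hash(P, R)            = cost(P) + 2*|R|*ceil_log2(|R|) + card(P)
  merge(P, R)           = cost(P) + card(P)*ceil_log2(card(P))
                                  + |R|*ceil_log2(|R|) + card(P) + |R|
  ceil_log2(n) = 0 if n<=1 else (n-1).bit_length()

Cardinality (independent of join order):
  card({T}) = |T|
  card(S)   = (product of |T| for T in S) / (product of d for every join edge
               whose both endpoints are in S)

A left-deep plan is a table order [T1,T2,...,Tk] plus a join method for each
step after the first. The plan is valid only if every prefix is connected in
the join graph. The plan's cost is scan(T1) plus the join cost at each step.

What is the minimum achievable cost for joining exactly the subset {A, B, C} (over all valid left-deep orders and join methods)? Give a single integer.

1590

Selinger DP over subsets of {A,B,C}:
  {A}: scan cost=50, card=50
  {B}: scan cost=50, card=50
  {C}: scan cost=120, card=120
  {AB}: card=1250; try (B,hash)→700, (A,hash)→700, (B,merge)→750, (A,merge)→750, (B,nl)→2550, (A,nl)→2550; best=700 via (B,hash)
  {BC}: card=150; try (B,hash)→840, (C,merge)→1360, (B,merge)→1430, (C,hash)→1780, (C,nl)→6050, (B,nl)→6120; best=840 via (B,hash)
  {ABC}: card=3750; try (A,hash)→1590, (A,merge)→2540, (C,hash)→3630, (A,nl)→8340, (C,merge)→16660, (C,nl)→150700; best=1590 via (A,hash)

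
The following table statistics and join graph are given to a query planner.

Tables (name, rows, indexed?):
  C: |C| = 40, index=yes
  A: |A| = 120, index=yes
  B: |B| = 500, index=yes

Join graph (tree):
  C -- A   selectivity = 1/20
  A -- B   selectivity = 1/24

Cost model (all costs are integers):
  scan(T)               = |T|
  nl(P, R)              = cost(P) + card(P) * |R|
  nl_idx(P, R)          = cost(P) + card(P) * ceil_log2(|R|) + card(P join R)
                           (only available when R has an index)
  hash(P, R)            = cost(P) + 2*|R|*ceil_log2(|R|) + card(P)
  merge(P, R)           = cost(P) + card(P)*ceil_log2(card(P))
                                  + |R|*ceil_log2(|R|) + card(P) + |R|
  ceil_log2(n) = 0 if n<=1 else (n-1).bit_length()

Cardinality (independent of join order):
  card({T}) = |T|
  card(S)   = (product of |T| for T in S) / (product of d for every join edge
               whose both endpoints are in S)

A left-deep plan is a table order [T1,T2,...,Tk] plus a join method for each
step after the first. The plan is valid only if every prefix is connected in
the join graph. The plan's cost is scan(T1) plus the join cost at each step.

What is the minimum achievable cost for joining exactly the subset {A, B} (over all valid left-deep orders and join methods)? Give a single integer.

Selinger DP over subsets of {A,B}:
  {A}: scan cost=120, card=120
  {B}: scan cost=500, card=500
  {AB}: card=2500; try (A,hash)→2680, (B,nl_idx)→3700, (B,merge)→6080, (A,merge)→6460, (A,nl_idx)→6500, (B,hash)→9240 …(+2); best=2680 via (A,hash)

2680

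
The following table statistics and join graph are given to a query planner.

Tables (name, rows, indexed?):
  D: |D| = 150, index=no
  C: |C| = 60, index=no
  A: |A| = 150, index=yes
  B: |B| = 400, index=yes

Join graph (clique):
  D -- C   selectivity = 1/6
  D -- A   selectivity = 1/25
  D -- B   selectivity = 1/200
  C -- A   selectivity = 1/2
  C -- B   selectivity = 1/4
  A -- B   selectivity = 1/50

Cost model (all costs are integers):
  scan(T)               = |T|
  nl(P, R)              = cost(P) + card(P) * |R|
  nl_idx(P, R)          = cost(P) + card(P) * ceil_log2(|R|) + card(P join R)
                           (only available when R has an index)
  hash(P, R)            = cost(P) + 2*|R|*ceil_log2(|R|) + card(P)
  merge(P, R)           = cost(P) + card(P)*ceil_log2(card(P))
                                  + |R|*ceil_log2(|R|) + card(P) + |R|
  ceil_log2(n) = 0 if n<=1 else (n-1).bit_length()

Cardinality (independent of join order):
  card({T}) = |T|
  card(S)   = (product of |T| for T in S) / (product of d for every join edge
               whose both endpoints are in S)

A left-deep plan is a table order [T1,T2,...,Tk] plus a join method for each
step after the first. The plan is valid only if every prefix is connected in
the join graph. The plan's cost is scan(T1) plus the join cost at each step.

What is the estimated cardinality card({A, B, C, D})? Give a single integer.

45

Tables in S: A(150), B(400), C(60), D(150)
Edges inside S: D-C(d=6), D-A(d=25), D-B(d=200), C-A(d=2), C-B(d=4), A-B(d=50)
numerator = 150 * 400 * 60 * 150 = 540000000
denominator = 6 * 25 * 200 * 2 * 4 * 50 = 12000000
card(S) = 540000000 / 12000000 = 45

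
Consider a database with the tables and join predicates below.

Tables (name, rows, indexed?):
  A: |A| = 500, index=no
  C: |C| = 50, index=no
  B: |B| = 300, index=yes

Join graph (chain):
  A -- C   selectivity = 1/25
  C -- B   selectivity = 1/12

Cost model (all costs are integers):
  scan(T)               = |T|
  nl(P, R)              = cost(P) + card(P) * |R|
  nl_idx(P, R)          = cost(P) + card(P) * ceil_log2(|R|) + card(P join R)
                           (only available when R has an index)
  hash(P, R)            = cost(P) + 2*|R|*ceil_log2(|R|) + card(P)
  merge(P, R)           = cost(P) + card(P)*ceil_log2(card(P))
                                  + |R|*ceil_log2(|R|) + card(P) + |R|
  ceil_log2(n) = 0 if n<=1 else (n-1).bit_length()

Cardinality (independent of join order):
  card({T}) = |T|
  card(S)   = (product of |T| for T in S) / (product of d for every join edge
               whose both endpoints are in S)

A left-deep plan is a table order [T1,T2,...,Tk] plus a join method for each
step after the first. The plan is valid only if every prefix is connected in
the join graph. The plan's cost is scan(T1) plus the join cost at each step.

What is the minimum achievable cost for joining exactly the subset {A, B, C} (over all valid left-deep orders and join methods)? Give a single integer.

Selinger DP over subsets of {A,B,C}:
  {A}: scan cost=500, card=500
  {C}: scan cost=50, card=50
  {B}: scan cost=300, card=300
  {AC}: card=1000; try (C,hash)→1600, (A,merge)→5400, (C,merge)→5850, (A,hash)→9100, (A,nl)→25050, (C,nl)→25500; best=1600 via (C,hash)
  {BC}: card=1250; try (C,hash)→1200, (B,nl_idx)→1750, (B,merge)→3400, (C,merge)→3650, (B,hash)→5500, (B,nl)→15050 …(+1); best=1200 via (C,hash)
  {ABC}: card=25000; try (B,hash)→8000, (A,hash)→11450, (B,merge)→15600, (A,merge)→21200, (B,nl_idx)→35600, (B,nl)→301600 …(+1); best=8000 via (B,hash)

8000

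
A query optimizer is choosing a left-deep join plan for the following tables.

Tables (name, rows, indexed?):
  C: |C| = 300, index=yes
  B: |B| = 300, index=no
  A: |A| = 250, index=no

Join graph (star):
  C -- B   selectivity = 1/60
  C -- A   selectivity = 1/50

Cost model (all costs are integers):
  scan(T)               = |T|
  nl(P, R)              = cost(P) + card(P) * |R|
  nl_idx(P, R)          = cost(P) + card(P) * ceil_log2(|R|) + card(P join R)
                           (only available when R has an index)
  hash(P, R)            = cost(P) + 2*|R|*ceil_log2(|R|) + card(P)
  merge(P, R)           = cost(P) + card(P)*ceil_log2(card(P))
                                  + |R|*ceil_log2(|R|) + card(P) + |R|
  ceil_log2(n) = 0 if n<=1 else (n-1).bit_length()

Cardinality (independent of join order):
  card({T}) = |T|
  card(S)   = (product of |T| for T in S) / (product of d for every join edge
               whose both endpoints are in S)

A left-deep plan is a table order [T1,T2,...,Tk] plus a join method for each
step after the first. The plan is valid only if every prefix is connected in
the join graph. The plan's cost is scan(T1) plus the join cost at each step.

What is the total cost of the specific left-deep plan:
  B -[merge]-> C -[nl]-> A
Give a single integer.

381300

step 1: scan B: cost=300, card=300
step 2: join C via merge
    card(P join C) = 300*300/(60) = 1500
    cost = 300 + 300*9 + 300*9 + 300 + 300 = 6300
step 3: join A via nl
    card(P join A) = 1500*250/(50) = 7500
    cost = 6300 + 1500*250 = 381300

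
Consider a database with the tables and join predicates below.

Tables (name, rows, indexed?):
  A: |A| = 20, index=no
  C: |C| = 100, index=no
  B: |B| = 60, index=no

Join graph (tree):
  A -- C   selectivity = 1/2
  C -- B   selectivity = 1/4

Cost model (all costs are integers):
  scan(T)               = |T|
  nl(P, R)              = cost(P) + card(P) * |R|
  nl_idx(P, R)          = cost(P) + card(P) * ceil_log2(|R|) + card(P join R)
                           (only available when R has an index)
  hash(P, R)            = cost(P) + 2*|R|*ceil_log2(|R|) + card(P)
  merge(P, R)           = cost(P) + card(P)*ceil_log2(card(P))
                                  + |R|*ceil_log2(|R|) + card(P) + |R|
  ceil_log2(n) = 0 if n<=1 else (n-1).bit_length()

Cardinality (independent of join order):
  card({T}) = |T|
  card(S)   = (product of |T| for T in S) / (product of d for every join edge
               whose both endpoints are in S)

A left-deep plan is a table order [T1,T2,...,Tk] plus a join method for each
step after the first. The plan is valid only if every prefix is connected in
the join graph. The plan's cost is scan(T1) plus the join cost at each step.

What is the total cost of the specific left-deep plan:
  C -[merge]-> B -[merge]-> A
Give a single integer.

step 1: scan C: cost=100, card=100
step 2: join B via merge
    card(P join B) = 100*60/(4) = 1500
    cost = 100 + 100*7 + 60*6 + 100 + 60 = 1320
step 3: join A via merge
    card(P join A) = 1500*20/(2) = 15000
    cost = 1320 + 1500*11 + 20*5 + 1500 + 20 = 19440

19440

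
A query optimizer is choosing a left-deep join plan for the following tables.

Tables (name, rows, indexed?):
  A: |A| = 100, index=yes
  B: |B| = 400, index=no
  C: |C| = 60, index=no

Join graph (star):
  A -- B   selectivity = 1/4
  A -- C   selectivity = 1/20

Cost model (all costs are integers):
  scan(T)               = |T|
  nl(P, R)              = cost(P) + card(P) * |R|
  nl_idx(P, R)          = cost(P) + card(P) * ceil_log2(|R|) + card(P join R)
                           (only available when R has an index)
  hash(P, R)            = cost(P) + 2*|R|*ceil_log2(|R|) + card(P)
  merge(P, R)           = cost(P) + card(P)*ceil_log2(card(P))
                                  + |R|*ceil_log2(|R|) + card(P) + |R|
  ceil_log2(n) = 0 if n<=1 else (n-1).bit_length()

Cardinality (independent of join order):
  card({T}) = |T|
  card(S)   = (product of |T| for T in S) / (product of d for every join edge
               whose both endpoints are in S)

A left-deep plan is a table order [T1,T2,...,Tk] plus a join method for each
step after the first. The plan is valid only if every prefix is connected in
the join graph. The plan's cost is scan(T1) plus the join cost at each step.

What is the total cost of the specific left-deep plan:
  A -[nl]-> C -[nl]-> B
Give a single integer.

126100

step 1: scan A: cost=100, card=100
step 2: join C via nl
    card(P join C) = 100*60/(20) = 300
    cost = 100 + 100*60 = 6100
step 3: join B via nl
    card(P join B) = 300*400/(4) = 30000
    cost = 6100 + 300*400 = 126100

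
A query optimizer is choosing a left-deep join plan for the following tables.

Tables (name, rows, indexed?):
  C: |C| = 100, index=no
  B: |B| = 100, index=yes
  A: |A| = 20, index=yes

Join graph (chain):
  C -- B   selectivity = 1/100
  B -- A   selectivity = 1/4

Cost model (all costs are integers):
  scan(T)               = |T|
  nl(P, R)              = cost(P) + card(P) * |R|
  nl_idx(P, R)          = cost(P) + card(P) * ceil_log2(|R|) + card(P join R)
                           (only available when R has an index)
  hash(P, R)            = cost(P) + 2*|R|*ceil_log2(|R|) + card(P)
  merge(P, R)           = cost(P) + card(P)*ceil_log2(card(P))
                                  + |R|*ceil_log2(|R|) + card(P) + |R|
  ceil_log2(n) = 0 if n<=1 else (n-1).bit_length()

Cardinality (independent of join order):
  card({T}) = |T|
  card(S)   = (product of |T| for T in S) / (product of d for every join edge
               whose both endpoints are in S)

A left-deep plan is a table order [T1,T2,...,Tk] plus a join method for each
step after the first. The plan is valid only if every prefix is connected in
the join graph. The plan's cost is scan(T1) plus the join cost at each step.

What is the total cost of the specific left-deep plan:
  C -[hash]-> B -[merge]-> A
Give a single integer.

2520

step 1: scan C: cost=100, card=100
step 2: join B via hash
    card(P join B) = 100*100/(100) = 100
    cost = 100 + 2*100*7 + 100 = 1600
step 3: join A via merge
    card(P join A) = 100*20/(4) = 500
    cost = 1600 + 100*7 + 20*5 + 100 + 20 = 2520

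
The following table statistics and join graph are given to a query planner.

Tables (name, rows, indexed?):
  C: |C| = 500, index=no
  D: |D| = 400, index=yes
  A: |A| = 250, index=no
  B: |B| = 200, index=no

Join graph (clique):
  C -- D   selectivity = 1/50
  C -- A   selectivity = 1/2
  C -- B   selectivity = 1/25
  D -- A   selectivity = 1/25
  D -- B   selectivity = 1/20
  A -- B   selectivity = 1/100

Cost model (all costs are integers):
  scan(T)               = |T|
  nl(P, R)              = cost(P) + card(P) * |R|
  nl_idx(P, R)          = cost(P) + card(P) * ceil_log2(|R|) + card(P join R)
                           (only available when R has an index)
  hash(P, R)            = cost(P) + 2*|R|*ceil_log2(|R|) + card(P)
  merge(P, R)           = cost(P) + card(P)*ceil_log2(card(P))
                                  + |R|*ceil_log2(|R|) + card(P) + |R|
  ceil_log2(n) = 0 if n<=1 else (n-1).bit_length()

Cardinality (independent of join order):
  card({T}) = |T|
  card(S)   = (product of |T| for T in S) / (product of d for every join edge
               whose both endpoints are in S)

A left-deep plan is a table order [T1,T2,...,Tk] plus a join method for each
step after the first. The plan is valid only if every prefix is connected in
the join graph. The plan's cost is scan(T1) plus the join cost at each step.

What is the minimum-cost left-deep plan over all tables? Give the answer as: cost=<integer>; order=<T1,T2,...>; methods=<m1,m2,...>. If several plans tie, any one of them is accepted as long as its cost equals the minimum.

Selinger DP (subsets sized 1..n):
  {C}: scan cost=500, card=500
  {D}: scan cost=400, card=400
  {A}: scan cost=250, card=250
  {B}: scan cost=200, card=200
  {CD}: card=4000; try (D,hash)→8200, (D,nl_idx)→9000, (C,merge)→9400, (D,merge)→9500, (C,hash)→9800, (C,nl)→200400 …(+1); best=8200 via (D,hash)
  {AC}: card=62500; try (A,hash)→5000, (C,merge)→7500, (A,merge)→7750, (C,hash)→9500, (C,nl)→125250, (A,nl)→125500; best=5000 via (A,hash)
  {BC}: card=4000; try (B,hash)→4200, (C,merge)→7000, (B,merge)→7300, (C,hash)→9400, (C,nl)→100200, (B,nl)→100500; best=4200 via (B,hash)
  {AD}: card=4000; try (A,hash)→4800, (D,merge)→6500, (D,nl_idx)→6500, (A,merge)→6650, (D,hash)→7700, (D,nl)→100250 …(+1); best=4800 via (A,hash)
  {BD}: card=4000; try (B,hash)→4000, (D,merge)→6000, (D,nl_idx)→6000, (B,merge)→6200, (D,hash)→7600, (D,nl)→80200 …(+1); best=4000 via (B,hash)
  {AB}: card=500; try (B,hash)→3700, (A,merge)→4250, (B,merge)→4300, (A,hash)→4400, (A,nl)→50200, (B,nl)→50250; best=3700 via (B,hash)
  {ACD}: card=20000; try (A,hash)→16200, (C,hash)→17800, (C,merge)→61800, (A,merge)→62450, (D,hash)→74700, (D,nl_idx)→587500 …(+4); best=16200 via (A,hash)
  {BCD}: card=1600; try (D,hash)→15400, (B,hash)→15400, (C,hash)→17000, (D,nl_idx)→41800, (D,merge)→60200, (C,merge)→61000 …(+4); best=15400 via (D,hash)
  {ABC}: card=5000; try (A,hash)→12200, (C,hash)→13200, (C,merge)→13700, (A,merge)→58450, (B,hash)→70700, (C,nl)→253700 …(+3); best=12200 via (A,hash)
  {ABD}: card=400; try (D,nl_idx)→8600, (D,hash)→11400, (B,hash)→12000, (A,hash)→12000, (D,merge)→12700, (A,merge)→58250 …(+4); best=8600 via (D,nl_idx)
  {ABCD}: card=80; try (C,merge)→17600, (C,hash)→18000, (A,hash)→21000, (D,hash)→24400, (A,merge)→36850, (B,hash)→39400 …(+7); best=17600 via (C,merge)

cost=17600; order=A,B,D,C; methods=hash,nl_idx,merge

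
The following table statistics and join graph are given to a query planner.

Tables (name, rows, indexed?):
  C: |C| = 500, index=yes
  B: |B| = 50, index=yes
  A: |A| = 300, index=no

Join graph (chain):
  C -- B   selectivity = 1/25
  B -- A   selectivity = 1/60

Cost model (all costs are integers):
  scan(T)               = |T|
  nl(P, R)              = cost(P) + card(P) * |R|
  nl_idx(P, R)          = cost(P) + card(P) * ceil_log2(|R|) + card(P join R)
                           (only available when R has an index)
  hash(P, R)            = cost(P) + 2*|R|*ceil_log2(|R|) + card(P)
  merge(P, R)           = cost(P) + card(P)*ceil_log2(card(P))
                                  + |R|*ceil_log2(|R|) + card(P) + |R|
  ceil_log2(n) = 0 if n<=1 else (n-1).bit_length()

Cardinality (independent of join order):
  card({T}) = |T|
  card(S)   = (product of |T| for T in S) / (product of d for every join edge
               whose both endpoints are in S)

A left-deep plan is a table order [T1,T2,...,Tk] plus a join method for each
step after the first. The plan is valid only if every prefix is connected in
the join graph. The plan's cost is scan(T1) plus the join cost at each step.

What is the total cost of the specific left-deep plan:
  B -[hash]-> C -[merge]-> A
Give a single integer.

step 1: scan B: cost=50, card=50
step 2: join C via hash
    card(P join C) = 50*500/(25) = 1000
    cost = 50 + 2*500*9 + 50 = 9100
step 3: join A via merge
    card(P join A) = 1000*300/(60) = 5000
    cost = 9100 + 1000*10 + 300*9 + 1000 + 300 = 23100

23100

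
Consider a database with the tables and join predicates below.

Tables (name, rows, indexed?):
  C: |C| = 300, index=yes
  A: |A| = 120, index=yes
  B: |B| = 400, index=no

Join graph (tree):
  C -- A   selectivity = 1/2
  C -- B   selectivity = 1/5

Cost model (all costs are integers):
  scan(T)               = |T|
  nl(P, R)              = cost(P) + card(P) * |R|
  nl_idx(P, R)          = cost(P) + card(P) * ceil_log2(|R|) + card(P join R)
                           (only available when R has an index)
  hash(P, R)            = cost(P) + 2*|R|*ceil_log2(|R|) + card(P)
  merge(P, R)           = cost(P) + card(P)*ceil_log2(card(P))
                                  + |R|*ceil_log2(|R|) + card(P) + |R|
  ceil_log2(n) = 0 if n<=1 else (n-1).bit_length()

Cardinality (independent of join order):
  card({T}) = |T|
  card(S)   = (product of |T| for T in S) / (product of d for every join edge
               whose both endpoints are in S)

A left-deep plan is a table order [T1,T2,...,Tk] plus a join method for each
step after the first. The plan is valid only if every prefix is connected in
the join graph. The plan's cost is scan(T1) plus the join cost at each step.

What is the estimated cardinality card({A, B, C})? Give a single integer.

1440000

Tables in S: A(120), B(400), C(300)
Edges inside S: C-A(d=2), C-B(d=5)
numerator = 120 * 400 * 300 = 14400000
denominator = 2 * 5 = 10
card(S) = 14400000 / 10 = 1440000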